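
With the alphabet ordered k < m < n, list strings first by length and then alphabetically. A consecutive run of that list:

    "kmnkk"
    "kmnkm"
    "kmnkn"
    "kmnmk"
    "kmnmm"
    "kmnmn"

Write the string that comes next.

Find the rightmost character of kmnmn below n, bump it to the next letter, and reset everything to its right to k.

kmnnk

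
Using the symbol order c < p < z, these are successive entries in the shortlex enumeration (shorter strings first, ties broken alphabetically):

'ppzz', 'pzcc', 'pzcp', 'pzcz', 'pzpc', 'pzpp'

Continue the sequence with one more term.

Find the rightmost character of pzpp below z, bump it to the next letter, and reset everything to its right to c.

pzpz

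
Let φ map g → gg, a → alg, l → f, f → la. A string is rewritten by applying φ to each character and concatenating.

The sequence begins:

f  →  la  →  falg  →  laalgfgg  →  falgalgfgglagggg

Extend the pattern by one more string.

Rewriting the 16 symbols of falgalgfgglagggg one by one yields la alg f gg alg f gg la gg gg f alg gg gg gg gg; concatenated:

laalgfggalgfgglaggggfalggggggggg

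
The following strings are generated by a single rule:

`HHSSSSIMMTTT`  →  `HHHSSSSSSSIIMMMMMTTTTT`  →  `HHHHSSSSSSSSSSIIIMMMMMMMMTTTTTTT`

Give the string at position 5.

HHHHHHSSSSSSSSSSSSSSSSIIIIIMMMMMMMMMMMMMMTTTTTTTTTTT

Term n consists of n+1 H's, followed by 3n+1 S's, followed by n I's, followed by 3n-1 M's, followed by 2n+1 T's (n = 1, 2, …).
At n = 5 the blocks have lengths 6, 16, 5, 14, 11.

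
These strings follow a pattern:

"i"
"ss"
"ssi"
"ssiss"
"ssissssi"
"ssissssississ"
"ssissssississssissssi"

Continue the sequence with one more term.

ssissssississssissssississssississ

This is a Fibonacci-style word recurrence s(k) = s(k−1)·s(k−2): e.g. ss·i = ssi.
Continuing: ssissssississssissssi · ssissssississ gives term 8.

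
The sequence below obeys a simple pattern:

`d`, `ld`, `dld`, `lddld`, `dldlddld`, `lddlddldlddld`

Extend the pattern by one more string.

dldlddldlddlddldlddld

This is a Fibonacci-style word recurrence s(k) = s(k−2)·s(k−1): e.g. d·ld = dld.
Continuing: dldlddld · lddlddldlddld gives term 7.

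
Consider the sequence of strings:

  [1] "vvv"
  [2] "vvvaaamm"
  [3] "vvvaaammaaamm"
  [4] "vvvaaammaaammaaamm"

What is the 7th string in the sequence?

vvvaaammaaammaaammaaammaaammaaamm

Every step adds aaamm to the end: s(k+1) = s(k)·aaamm.
From vvvaaammaaammaaamm, 3 further steps: vvvaaammaaammaaamm → vvvaaammaaammaaammaaamm → vvvaaammaaammaaammaaammaaamm → (answer).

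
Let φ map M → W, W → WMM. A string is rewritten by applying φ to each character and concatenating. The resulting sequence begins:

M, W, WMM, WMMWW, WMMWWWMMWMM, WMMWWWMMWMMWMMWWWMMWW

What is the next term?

Rewriting the 21 symbols of WMMWWWMMWMMWMMWWWMMWW one by one yields WMM W W WMM WMM WMM W W WMM W W WMM W W WMM WMM WMM W W WMM WMM; concatenated:

WMMWWWMMWMMWMMWWWMMWWWMMWWWMMWMMWMMWWWMMWMM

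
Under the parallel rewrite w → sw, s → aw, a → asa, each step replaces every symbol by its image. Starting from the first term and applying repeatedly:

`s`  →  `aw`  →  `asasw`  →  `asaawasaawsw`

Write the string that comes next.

Rewriting each symbol of asaawasaawsw: a→asa, s→aw, a→asa, a→asa, w→sw, a→asa, s→aw, a→asa, a→asa, w→sw, s→aw, w→sw, which concatenates to asa aw asa asa sw asa aw asa asa sw aw sw.

asaawasaasaswasaawasaasaswawsw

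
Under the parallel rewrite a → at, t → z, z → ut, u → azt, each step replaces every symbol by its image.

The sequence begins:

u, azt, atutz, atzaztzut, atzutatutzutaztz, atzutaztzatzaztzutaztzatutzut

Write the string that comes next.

Rewriting the 29 symbols of atzutaztzatzaztzutaztzatutzut one by one yields at z ut azt z at ut z ut at z ut at ut z ut azt z at ut z ut at z azt z ut azt z; concatenated:

atzutaztzatutzutatzutatutzutaztzatutzutatzaztzutaztz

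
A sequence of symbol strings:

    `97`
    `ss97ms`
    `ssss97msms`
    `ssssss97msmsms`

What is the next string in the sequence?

Each term wraps the previous one in ss on the left and ms on the right.
One more step from ssssss97msmsms gives the answer.

ssssssss97msmsmsms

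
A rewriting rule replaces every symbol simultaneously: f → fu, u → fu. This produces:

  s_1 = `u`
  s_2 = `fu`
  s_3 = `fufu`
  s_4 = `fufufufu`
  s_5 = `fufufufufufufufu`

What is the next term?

fufufufufufufufufufufufufufufufu

Applying the rule to each of the 16 symbols of fufufufufufufufu gives the pieces fu fu fu fu fu fu fu fu fu fu fu fu fu fu fu fu, which concatenate to the answer.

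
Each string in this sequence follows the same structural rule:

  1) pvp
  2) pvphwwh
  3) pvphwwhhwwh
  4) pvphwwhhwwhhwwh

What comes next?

Every step adds hwwh to the end: s(k+1) = s(k)·hwwh.
Applying this once more to pvphwwhhwwhhwwh:

pvphwwhhwwhhwwhhwwh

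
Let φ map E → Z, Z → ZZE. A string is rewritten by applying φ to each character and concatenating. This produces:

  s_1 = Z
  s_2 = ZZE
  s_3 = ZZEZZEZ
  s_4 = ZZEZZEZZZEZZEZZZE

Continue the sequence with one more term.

Applying the rule to each of the 17 symbols of ZZEZZEZZZEZZEZZZE gives the pieces ZZE ZZE Z ZZE ZZE Z ZZE ZZE ZZE Z ZZE ZZE Z ZZE ZZE ZZE Z, which concatenate to the answer.

ZZEZZEZZZEZZEZZZEZZEZZEZZZEZZEZZZEZZEZZEZ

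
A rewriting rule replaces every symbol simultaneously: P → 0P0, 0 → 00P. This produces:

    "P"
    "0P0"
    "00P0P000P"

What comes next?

Apply φ to 00P0P000P symbol by symbol: 0→00P, 0→00P, P→0P0, 0→00P, P→0P0, 0→00P, 0→00P, 0→00P, P→0P0; joined: 00P 00P 0P0 00P 0P0 00P 00P 00P 0P0.

00P00P0P000P0P000P00P00P0P0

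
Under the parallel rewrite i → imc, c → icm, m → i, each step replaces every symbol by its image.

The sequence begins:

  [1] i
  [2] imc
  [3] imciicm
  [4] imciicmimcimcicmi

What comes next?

imciicmimcimcicmiimciicmimciicmimcicmiimc

Applying the rule to each of the 17 symbols of imciicmimcimcicmi gives the pieces imc i icm imc imc icm i imc i icm imc i icm imc icm i imc, which concatenate to the answer.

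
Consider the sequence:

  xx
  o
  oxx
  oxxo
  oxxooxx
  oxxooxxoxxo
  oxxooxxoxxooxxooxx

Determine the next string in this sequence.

oxxooxxoxxooxxooxxoxxooxxoxxo

Each term (from the third on) is the previous term followed by the one before it: term 3 = o·xx = oxx.
So term 8 is oxxooxxoxxooxxooxx·oxxooxxoxxo.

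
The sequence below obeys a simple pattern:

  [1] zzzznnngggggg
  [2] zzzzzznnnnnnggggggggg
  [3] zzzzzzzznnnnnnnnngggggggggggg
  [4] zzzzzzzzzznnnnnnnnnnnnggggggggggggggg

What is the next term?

The n-th term is 2n+2 z's then 3n n's then 3n+3 g's (n = 1, 2, …).
At n = 5 the blocks have lengths 12, 15, 18.

zzzzzzzzzzzznnnnnnnnnnnnnnngggggggggggggggggg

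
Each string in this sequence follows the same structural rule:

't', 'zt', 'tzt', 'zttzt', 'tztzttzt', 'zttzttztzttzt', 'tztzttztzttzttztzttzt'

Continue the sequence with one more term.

zttzttztzttzttztzttztzttzttztzttzt

Each term (from the third on) is the two preceding terms concatenated in order: term 3 = t·zt = tzt.
So term 8 is zttzttztzttzt·tztzttztzttzttztzttzt.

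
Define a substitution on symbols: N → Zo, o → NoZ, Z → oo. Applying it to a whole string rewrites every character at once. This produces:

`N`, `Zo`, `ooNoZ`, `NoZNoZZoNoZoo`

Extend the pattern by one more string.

ZoNoZooZoNoZooooNoZZoNoZooNoZNoZ

Applying the rule to each of the 13 symbols of NoZNoZZoNoZoo gives the pieces Zo NoZ oo Zo NoZ oo oo NoZ Zo NoZ oo NoZ NoZ, which concatenate to the answer.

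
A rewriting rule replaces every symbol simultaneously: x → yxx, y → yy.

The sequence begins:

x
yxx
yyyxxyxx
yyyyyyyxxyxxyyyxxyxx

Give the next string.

Rewriting the 20 symbols of yyyyyyyxxyxxyyyxxyxx one by one yields yy yy yy yy yy yy yy yxx yxx yy yxx yxx yy yy yy yxx yxx yy yxx yxx; concatenated:

yyyyyyyyyyyyyyyxxyxxyyyxxyxxyyyyyyyxxyxxyyyxxyxx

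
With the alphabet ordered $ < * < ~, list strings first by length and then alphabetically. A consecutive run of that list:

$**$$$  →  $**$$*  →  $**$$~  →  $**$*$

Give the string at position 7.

Stepping forward 3 times from $**$*$: $**$*$ → $**$** → $**$*~, then the target.

$**$~$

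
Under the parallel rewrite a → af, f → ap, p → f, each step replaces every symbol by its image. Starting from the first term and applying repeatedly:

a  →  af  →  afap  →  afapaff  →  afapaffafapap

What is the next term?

φ(afapaffafapap) expands symbol-by-symbol to af ap af f af ap ap af ap af f af f; joining the 13 pieces gives the next term.

afapaffafapapafapaffaff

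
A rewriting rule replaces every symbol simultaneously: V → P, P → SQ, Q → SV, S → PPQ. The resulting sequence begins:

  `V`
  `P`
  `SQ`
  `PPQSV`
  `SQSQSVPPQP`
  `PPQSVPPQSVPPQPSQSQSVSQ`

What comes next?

φ(PPQSVPPQSVPPQPSQSQSVSQ) expands symbol-by-symbol to SQ SQ SV PPQ P SQ SQ SV PPQ P SQ SQ SV SQ PPQ SV PPQ SV PPQ P PPQ SV; joining the 22 pieces gives the next term.

SQSQSVPPQPSQSQSVPPQPSQSQSVSQPPQSVPPQSVPPQPPPQSV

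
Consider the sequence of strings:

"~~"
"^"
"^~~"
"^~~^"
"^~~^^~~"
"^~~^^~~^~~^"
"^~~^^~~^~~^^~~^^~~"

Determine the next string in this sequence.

^~~^^~~^~~^^~~^^~~^~~^^~~^~~^

From term 3 onward, concatenate the last term with the second-to-last: ^·~~ = ^~~, ^~~·^ = ^~~^, …
The next term joins ^~~^^~~^~~^^~~^^~~ and ^~~^^~~^~~^.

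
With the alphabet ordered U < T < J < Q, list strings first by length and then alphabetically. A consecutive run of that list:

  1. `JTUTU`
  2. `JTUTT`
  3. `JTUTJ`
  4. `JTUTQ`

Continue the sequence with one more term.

JTUJU

Find the rightmost character of JTUTQ below Q, bump it to the next letter, and reset everything to its right to U.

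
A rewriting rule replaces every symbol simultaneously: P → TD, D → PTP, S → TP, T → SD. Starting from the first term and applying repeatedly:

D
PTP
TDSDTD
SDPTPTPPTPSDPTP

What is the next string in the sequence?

TPPTPTDSDTDSDTDTDSDTDTPPTPTDSDTD

Replace each of the 15 characters of SDPTPTPPTPSDPTP in place — TP PTP TD SD TD SD TD TD SD TD TP PTP TD SD TD — and concatenate.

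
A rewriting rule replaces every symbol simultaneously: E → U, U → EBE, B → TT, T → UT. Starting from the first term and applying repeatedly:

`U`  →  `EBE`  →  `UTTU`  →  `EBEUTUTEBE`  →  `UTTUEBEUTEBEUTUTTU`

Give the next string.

Rewriting the 18 symbols of UTTUEBEUTEBEUTUTTU one by one yields EBE UT UT EBE U TT U EBE UT U TT U EBE UT EBE UT UT EBE; concatenated:

EBEUTUTEBEUTTUEBEUTUTTUEBEUTEBEUTUTEBE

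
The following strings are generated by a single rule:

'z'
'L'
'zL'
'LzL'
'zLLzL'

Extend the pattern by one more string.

Each term (from the third on) is the two preceding terms concatenated in order: term 3 = z·L = zL.
So term 6 is LzL·zLLzL.

LzLzLLzL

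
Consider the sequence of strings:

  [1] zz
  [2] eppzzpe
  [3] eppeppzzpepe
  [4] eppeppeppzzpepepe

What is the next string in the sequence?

s(k+1) = epp·s(k)·pe, so each term gains epp as a prefix and pe as a suffix.
So the next term is epp·eppeppeppzzpepepe·pe.

eppeppeppeppzzpepepepe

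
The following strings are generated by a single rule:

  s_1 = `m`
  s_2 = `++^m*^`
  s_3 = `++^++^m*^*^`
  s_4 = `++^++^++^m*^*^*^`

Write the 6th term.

Every step adds ++^ to the front and *^ to the end of the previous string.
From ++^++^++^m*^*^*^, 2 further steps: ++^++^++^m*^*^*^ → ++^++^++^++^m*^*^*^*^ → (answer).

++^++^++^++^++^m*^*^*^*^*^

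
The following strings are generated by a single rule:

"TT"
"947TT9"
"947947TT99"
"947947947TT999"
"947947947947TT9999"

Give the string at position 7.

947947947947947947TT999999

Every step adds 947 to the front and 9 to the end of the previous string.
From 947947947947TT9999, 2 further steps: 947947947947TT9999 → 947947947947947TT99999 → (answer).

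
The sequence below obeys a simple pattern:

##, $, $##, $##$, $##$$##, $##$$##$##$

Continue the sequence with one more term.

This is a Fibonacci-style word recurrence s(k) = s(k−1)·s(k−2): e.g. $·## = $##.
Continuing: $##$$##$##$ · $##$$## gives term 7.

$##$$##$##$$##$$##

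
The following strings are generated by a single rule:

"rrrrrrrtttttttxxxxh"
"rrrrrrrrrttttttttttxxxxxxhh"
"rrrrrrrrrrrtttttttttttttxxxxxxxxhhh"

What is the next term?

Term n consists of 2n+3 r's, followed by 3n+1 t's, followed by 2n x's, followed by n-1 h's, where the shown terms are n = 2, 3, 4.
Setting n = 5 gives 13, 16, 10, 4 characters in each block.

rrrrrrrrrrrrrttttttttttttttttxxxxxxxxxxhhhh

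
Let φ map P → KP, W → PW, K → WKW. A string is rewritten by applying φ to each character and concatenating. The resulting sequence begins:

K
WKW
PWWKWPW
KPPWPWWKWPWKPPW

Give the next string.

Rewriting the 15 symbols of KPPWPWWKWPWKPPW one by one yields WKW KP KP PW KP PW PW WKW PW KP PW WKW KP KP PW; concatenated:

WKWKPKPPWKPPWPWWKWPWKPPWWKWKPKPPW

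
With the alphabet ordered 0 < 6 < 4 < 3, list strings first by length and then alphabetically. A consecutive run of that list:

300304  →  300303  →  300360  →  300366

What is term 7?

300340

Continuing the enumeration 3 steps past 300366: 300366 → 300364 → 300363 → (answer).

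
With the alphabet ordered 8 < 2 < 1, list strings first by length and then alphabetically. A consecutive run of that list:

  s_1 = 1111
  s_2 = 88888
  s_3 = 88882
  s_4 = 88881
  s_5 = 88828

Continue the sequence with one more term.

Treat 88828 as a base-3 numeral over the given alphabet and add one, carrying through any trailing 1's.

88822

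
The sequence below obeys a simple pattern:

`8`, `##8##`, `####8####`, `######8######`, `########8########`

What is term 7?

############8############

Each term wraps the previous one in ## on the left and ## on the right.
From ########8########, 2 further steps: ########8######## → ##########8########## → (answer).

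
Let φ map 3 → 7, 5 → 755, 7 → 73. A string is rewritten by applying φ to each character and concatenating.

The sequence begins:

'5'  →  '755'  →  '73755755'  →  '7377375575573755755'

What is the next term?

7377373773755755737557557377375575573755755

φ(7377375575573755755) expands symbol-by-symbol to 73 7 73 73 7 73 755 755 73 755 755 73 7 73 755 755 73 755 755; joining the 19 pieces gives the next term.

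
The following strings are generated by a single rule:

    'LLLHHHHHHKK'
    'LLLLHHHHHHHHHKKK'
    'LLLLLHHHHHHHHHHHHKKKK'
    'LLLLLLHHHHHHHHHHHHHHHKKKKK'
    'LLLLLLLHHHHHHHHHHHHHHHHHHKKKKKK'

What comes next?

Each string has the form L^{n+1} H^{3n} K^{n}, where the shown terms are n = 2, 3, 4, 5, 6.
Setting n = 7 gives 8, 21, 7 characters in each block.

LLLLLLLLHHHHHHHHHHHHHHHHHHHHHKKKKKKK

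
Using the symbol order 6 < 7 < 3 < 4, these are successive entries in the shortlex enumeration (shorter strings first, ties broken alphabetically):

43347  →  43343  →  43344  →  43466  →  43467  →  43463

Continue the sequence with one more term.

43464

The successor of 43463 increments the rightmost position that isn't already 4 and resets every position after it to 6.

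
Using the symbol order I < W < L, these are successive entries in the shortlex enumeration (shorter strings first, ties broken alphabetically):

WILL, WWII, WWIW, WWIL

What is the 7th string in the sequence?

WWWL

Advancing 3 positions from WWIL through WWIL → WWWI → WWWW reaches term 7.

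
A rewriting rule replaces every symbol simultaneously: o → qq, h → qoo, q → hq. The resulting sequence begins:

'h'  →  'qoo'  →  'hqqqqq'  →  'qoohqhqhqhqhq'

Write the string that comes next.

Rewriting the 13 symbols of qoohqhqhqhqhq one by one yields hq qq qq qoo hq qoo hq qoo hq qoo hq qoo hq; concatenated:

hqqqqqqoohqqoohqqoohqqoohqqoohq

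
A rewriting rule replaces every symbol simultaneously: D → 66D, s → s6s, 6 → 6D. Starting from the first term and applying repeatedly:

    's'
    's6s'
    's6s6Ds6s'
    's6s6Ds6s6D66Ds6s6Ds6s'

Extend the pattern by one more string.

Rewriting the 21 symbols of s6s6Ds6s6D66Ds6s6Ds6s one by one yields s6s 6D s6s 6D 66D s6s 6D s6s 6D 66D 6D 6D 66D s6s 6D s6s 6D 66D s6s 6D s6s; concatenated:

s6s6Ds6s6D66Ds6s6Ds6s6D66D6D6D66Ds6s6Ds6s6D66Ds6s6Ds6s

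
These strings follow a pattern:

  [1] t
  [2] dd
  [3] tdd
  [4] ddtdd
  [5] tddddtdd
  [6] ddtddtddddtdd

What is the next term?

Each term (from the third on) is the two preceding terms concatenated in order: term 3 = t·dd = tdd.
So term 7 is tddddtdd·ddtddtddddtdd.

tddddtddddtddtddddtdd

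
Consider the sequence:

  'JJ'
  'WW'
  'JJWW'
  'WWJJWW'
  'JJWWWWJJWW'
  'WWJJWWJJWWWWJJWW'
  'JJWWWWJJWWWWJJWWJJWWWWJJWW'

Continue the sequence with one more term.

From term 3 onward, concatenate the second-to-last term with the last: JJ·WW = JJWW, WW·JJWW = WWJJWW, …
Continuing: WWJJWWJJWWWWJJWW · JJWWWWJJWWWWJJWWJJWWWWJJWW gives term 8.

WWJJWWJJWWWWJJWWJJWWWWJJWWWWJJWWJJWWWWJJWW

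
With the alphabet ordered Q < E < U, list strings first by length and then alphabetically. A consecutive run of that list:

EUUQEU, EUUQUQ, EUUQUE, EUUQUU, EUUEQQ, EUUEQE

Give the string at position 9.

Stepping forward 3 times from EUUEQE: EUUEQE → EUUEQU → EUUEEQ, then the target.

EUUEEE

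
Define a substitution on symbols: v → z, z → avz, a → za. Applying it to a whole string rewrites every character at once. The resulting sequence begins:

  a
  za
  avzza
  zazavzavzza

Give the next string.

Rewriting each symbol of zazavzavzza: z→avz, a→za, z→avz, a→za, v→z, z→avz, a→za, v→z, z→avz, z→avz, a→za, which concatenates to avz za avz za z avz za z avz avz za.

avzzaavzzazavzzazavzavzza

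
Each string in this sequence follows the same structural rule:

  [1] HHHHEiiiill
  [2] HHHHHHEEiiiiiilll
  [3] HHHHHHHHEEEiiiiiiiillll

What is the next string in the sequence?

Each string has the form H^{2n+2} E^{n} i^{2n+2} l^{n+1} (n = 1, 2, …).
At n = 4 the blocks have lengths 10, 4, 10, 5.

HHHHHHHHHHEEEEiiiiiiiiiilllll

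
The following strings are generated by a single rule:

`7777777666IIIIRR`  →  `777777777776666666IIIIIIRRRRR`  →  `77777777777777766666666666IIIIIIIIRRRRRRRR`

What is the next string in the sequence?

Each string has the form 7^{4n+3} 6^{4n-1} I^{2n+2} R^{3n-1} (n = 1, 2, …).
Setting n = 4 gives 19, 15, 10, 11 characters in each block.

7777777777777777777666666666666666IIIIIIIIIIRRRRRRRRRRR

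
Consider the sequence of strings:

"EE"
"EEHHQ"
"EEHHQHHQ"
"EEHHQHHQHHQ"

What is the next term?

EEHHQHHQHHQHHQ

Every step adds HHQ to the end: s(k+1) = s(k)·HHQ.
One more step from EEHHQHHQHHQ gives the answer.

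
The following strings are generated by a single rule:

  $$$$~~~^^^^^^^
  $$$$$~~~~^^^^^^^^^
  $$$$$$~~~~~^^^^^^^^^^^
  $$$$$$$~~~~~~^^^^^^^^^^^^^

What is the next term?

Term n consists of n+1 $'s, followed by n ~'s, followed by 2n+1 ^'s, where the shown terms are n = 3, 4, 5, 6.
Setting n = 7 gives 8, 7, 15 characters in each block.

$$$$$$$$~~~~~~~^^^^^^^^^^^^^^^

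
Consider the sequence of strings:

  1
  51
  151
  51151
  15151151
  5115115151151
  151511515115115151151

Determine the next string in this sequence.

From term 3 onward, concatenate the second-to-last term with the last: 1·51 = 151, 51·151 = 51151, …
Continuing: 5115115151151 · 151511515115115151151 gives term 8.

5115115151151151511515115115151151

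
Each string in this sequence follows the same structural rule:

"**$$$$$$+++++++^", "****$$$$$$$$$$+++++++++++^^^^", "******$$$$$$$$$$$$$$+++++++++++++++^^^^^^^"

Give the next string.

Term n consists of 2n *'s, followed by 4n+2 $'s, followed by 4n+3 +'s, followed by 3n-2 ^'s (n = 1, 2, …).
Setting n = 4 gives 8, 18, 19, 10 characters in each block.

********$$$$$$$$$$$$$$$$$$+++++++++++++++++++^^^^^^^^^^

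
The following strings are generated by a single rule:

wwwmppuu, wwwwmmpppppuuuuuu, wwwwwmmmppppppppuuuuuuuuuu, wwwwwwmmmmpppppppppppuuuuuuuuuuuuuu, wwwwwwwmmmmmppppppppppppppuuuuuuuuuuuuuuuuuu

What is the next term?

Reading off run lengths: w runs 3, 4, 5, 6, 7; m runs 1, 2, 3, 4, 5; p runs 2, 5, 8, 11, 14; u runs 2, 6, 10, 14, 18 — each is linear in n (n = 1, 2, …).
Setting n = 6 gives 8, 6, 17, 22 characters in each block.

wwwwwwwwmmmmmmpppppppppppppppppuuuuuuuuuuuuuuuuuuuuuu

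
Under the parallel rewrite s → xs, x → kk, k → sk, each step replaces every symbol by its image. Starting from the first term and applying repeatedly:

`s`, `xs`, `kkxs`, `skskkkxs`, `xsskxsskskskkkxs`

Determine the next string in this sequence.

φ(xsskxsskskskkkxs) expands symbol-by-symbol to kk xs xs sk kk xs xs sk xs sk xs sk sk sk kk xs; joining the 16 pieces gives the next term.

kkxsxsskkkxsxsskxsskxsskskskkkxs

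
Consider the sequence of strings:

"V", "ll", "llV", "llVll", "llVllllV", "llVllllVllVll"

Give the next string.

From term 3 onward, concatenate the last term with the second-to-last: ll·V = llV, llV·ll = llVll, …
Continuing: llVllllVllVll · llVllllV gives term 7.

llVllllVllVllllVllllV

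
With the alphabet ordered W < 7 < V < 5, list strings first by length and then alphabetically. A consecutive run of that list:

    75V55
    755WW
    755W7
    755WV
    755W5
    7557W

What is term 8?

7557V

Advancing 2 positions from 7557W through 7557W → 75577 reaches term 8.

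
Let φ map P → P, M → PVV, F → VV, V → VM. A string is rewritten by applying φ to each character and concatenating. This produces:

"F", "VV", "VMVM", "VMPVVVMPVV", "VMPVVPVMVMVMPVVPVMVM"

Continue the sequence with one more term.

VMPVVPVMVMPVMPVVVMPVVVMPVVPVMVMPVMPVVVMPVV

Replace each of the 20 characters of VMPVVPVMVMVMPVVPVMVM in place — VM PVV P VM VM P VM PVV VM PVV VM PVV P VM VM P VM PVV VM PVV — and concatenate.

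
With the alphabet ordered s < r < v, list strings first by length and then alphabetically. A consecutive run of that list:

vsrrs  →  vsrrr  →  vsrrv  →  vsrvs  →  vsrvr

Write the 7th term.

Stepping forward 2 times from vsrvr: vsrvr → vsrvv, then the target.

vsvss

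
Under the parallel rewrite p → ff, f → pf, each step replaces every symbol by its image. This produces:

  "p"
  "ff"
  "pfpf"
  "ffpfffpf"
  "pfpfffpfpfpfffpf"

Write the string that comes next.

Replace each of the 16 characters of pfpfffpfpfpfffpf in place — ff pf ff pf pf pf ff pf ff pf ff pf pf pf ff pf — and concatenate.

ffpfffpfpfpfffpfffpfffpfpfpfffpf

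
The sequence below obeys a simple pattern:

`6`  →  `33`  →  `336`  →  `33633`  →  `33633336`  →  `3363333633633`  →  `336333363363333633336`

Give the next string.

Each term (from the third on) is the previous term followed by the one before it: term 3 = 33·6 = 336.
So term 8 is 336333363363333633336·3363333633633.

3363333633633336333363363333633633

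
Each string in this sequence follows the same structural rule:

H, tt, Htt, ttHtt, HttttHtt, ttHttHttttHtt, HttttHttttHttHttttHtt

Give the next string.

ttHttHttttHttHttttHttttHttHttttHtt

This is a Fibonacci-style word recurrence s(k) = s(k−2)·s(k−1): e.g. H·tt = Htt.
The next term joins ttHttHttttHtt and HttttHttttHttHttttHtt.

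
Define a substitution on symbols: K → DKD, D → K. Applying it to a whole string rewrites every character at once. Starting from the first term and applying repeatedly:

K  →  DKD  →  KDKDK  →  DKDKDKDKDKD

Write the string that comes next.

KDKDKDKDKDKDKDKDKDKDK

Apply φ to DKDKDKDKDKD symbol by symbol: D→K, K→DKD, D→K, K→DKD, D→K, K→DKD, D→K, K→DKD, D→K, K→DKD, D→K; joined: K DKD K DKD K DKD K DKD K DKD K.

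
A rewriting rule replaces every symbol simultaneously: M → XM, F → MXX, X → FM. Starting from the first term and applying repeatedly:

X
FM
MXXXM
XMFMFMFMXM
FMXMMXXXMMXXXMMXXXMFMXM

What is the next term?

MXXXMFMXMXMFMFMFMXMXMFMFMFMXMXMFMFMFMXMMXXXMFMXM

φ(FMXMMXXXMMXXXMMXXXMFMXM) expands symbol-by-symbol to MXX XM FM XM XM FM FM FM XM XM FM FM FM XM XM FM FM FM XM MXX XM FM XM; joining the 23 pieces gives the next term.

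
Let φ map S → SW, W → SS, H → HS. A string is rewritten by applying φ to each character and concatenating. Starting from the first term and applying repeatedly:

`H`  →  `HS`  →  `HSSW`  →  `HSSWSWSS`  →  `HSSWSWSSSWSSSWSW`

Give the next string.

HSSWSWSSSWSSSWSWSWSSSWSWSWSSSWSS

Applying the rule to each of the 16 symbols of HSSWSWSSSWSSSWSW gives the pieces HS SW SW SS SW SS SW SW SW SS SW SW SW SS SW SS, which concatenate to the answer.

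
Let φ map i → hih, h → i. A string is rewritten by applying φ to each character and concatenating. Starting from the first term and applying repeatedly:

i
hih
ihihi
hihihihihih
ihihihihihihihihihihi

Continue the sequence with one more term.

φ(ihihihihihihihihihihi) expands symbol-by-symbol to hih i hih i hih i hih i hih i hih i hih i hih i hih i hih i hih; joining the 21 pieces gives the next term.

hihihihihihihihihihihihihihihihihihihihihih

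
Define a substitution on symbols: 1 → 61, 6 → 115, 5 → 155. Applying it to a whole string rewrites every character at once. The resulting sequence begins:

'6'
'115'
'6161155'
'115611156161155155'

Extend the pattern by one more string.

φ(115611156161155155) expands symbol-by-symbol to 61 61 155 115 61 61 61 155 115 61 115 61 61 155 155 61 155 155; joining the 18 pieces gives the next term.

616115511561616115511561115616115515561155155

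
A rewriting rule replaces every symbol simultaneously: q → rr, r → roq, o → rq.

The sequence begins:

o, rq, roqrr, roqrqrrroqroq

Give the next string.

roqrqrrroqrrroqroqroqrqrrroqrqrr

Applying the rule to each of the 13 symbols of roqrqrrroqroq gives the pieces roq rq rr roq rr roq roq roq rq rr roq rq rr, which concatenate to the answer.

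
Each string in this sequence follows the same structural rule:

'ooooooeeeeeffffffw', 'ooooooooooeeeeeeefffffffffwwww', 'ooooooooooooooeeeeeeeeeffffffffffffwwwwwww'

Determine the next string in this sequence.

The n-th term is 4n+2 o's then 2n+3 e's then 3n+3 f's then 3n-2 w's (n = 1, 2, …).
Setting n = 4 gives 18, 11, 15, 10 characters in each block.

ooooooooooooooooooeeeeeeeeeeefffffffffffffffwwwwwwwwww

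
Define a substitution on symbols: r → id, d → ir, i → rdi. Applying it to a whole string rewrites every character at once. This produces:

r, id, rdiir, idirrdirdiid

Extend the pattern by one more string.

Apply φ to idirrdirdiid symbol by symbol: i→rdi, d→ir, i→rdi, r→id, r→id, d→ir, i→rdi, r→id, d→ir, i→rdi, i→rdi, d→ir; joined: rdi ir rdi id id ir rdi id ir rdi rdi ir.

rdiirrdiididirrdiidirrdirdiir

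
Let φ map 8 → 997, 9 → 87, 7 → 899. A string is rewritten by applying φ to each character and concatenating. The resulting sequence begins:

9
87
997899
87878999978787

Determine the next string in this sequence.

Rewriting the 14 symbols of 87878999978787 one by one yields 997 899 997 899 997 87 87 87 87 899 997 899 997 899; concatenated:

99789999789999787878787899997899997899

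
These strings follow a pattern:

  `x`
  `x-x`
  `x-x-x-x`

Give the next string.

Each string is two copies of the previous one joined by '-'.
One more doubling of x-x-x-x gives the answer.

x-x-x-x-x-x-x-x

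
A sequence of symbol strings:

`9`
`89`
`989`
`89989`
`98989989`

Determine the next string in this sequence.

This is a Fibonacci-style word recurrence s(k) = s(k−2)·s(k−1): e.g. 9·89 = 989.
The next term joins 89989 and 98989989.

8998998989989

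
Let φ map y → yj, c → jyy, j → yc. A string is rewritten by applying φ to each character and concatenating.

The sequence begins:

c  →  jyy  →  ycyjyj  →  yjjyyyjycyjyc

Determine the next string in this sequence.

yjycycyjyjyjycyjjyyyjycyjjyy

Applying the rule to each of the 13 symbols of yjjyyyjycyjyc gives the pieces yj yc yc yj yj yj yc yj jyy yj yc yj jyy, which concatenate to the answer.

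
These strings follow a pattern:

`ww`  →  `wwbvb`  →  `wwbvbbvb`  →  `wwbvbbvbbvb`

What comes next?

The strings grow by a fixed suffix bvb each time.
One more step from wwbvbbvbbvb gives the answer.

wwbvbbvbbvbbvb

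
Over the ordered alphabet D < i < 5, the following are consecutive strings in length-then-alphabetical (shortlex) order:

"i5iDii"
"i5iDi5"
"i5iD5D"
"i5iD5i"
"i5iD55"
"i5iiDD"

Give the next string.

Treat i5iiDD as a base-3 numeral over the given alphabet and add one, carrying through any trailing 5's.

i5iiDi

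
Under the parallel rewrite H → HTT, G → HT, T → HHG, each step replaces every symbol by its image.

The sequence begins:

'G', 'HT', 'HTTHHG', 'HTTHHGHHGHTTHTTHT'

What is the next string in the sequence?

Replace each of the 17 characters of HTTHHGHHGHTTHTTHT in place — HTT HHG HHG HTT HTT HT HTT HTT HT HTT HHG HHG HTT HHG HHG HTT HHG — and concatenate.

HTTHHGHHGHTTHTTHTHTTHTTHTHTTHHGHHGHTTHHGHHGHTTHHG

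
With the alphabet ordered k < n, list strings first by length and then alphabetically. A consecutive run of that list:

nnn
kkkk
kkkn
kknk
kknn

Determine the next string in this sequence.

Treat kknn as a base-2 numeral over the given alphabet and add one, carrying through any trailing n's.

knkk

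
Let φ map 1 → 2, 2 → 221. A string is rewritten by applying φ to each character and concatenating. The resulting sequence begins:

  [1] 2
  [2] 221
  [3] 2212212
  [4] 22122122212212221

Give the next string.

22122122212212221221221222122122212212212

φ(22122122212212221) expands symbol-by-symbol to 221 221 2 221 221 2 221 221 221 2 221 221 2 221 221 221 2; joining the 17 pieces gives the next term.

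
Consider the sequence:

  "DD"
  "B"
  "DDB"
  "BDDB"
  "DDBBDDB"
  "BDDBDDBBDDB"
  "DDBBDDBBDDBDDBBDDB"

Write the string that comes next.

From term 3 onward, concatenate the second-to-last term with the last: DD·B = DDB, B·DDB = BDDB, …
Continuing: BDDBDDBBDDB · DDBBDDBBDDBDDBBDDB gives term 8.

BDDBDDBBDDBDDBBDDBBDDBDDBBDDB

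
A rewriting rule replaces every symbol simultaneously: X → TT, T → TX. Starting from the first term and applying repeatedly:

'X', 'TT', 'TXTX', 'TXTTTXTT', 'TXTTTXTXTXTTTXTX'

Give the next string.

TXTTTXTXTXTTTXTTTXTTTXTXTXTTTXTT

Replace each of the 16 characters of TXTTTXTXTXTTTXTX in place — TX TT TX TX TX TT TX TT TX TT TX TX TX TT TX TT — and concatenate.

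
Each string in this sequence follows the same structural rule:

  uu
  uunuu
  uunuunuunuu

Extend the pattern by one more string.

s(k+1) = s(k)·n·s(k) — each term doubles the last with 'n' between the halves.
Doubling uunuunuunuu with 'n' between the halves:

uunuunuunuunuunuunuunuu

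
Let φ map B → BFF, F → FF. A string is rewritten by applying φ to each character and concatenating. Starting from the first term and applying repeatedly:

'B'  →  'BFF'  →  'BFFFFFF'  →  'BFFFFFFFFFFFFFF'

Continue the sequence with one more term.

φ(BFFFFFFFFFFFFFF) expands symbol-by-symbol to BFF FF FF FF FF FF FF FF FF FF FF FF FF FF FF; joining the 15 pieces gives the next term.

BFFFFFFFFFFFFFFFFFFFFFFFFFFFFFF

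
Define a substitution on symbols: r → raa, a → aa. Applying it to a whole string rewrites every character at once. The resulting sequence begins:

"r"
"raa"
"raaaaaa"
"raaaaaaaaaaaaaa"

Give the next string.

raaaaaaaaaaaaaaaaaaaaaaaaaaaaaa

Replace each of the 15 characters of raaaaaaaaaaaaaa in place — raa aa aa aa aa aa aa aa aa aa aa aa aa aa aa — and concatenate.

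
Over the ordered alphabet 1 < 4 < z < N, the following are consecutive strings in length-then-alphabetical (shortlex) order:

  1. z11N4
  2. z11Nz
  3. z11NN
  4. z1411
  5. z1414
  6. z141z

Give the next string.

z141N

The successor of z141z increments the rightmost position that isn't already N and resets every position after it to 1.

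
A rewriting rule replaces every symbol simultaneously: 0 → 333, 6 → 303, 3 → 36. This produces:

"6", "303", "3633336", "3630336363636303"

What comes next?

363033633336363033630336303363033633336

Applying the rule to each of the 16 symbols of 3630336363636303 gives the pieces 36 303 36 333 36 36 303 36 303 36 303 36 303 36 333 36, which concatenate to the answer.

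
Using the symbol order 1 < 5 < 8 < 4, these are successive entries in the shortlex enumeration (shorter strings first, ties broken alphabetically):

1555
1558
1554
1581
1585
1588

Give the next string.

1584

Treat 1588 as a base-4 numeral over the given alphabet and add one, carrying through any trailing 4's.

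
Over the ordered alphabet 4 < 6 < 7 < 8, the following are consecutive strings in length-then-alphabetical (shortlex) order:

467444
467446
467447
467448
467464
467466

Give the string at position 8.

467468

Continuing the enumeration 2 steps past 467466: 467466 → 467467 → (answer).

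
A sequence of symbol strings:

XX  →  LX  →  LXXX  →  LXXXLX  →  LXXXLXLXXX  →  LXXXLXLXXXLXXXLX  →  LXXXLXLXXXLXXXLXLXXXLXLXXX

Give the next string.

LXXXLXLXXXLXXXLXLXXXLXLXXXLXXXLXLXXXLXXXLX

Each term (from the third on) is the previous term followed by the one before it: term 3 = LX·XX = LXXX.
So term 8 is LXXXLXLXXXLXXXLXLXXXLXLXXX·LXXXLXLXXXLXXXLX.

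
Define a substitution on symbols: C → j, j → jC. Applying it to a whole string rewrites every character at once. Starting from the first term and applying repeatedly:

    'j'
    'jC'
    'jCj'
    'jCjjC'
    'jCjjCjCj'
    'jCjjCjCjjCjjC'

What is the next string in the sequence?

jCjjCjCjjCjjCjCjjCjCj

φ(jCjjCjCjjCjjC) expands symbol-by-symbol to jC j jC jC j jC j jC jC j jC jC j; joining the 13 pieces gives the next term.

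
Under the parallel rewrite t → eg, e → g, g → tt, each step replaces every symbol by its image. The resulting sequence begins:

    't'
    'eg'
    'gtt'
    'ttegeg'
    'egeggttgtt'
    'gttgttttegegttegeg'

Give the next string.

ttegegttegegegeggttgttegeggttgtt

Applying the rule to each of the 18 symbols of gttgttttegegttegeg gives the pieces tt eg eg tt eg eg eg eg g tt g tt eg eg g tt g tt, which concatenate to the answer.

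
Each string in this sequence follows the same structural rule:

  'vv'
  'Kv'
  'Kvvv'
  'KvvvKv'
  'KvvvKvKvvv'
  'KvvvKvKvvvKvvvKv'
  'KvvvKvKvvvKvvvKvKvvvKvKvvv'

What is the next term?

KvvvKvKvvvKvvvKvKvvvKvKvvvKvvvKvKvvvKvvvKv

This is a Fibonacci-style word recurrence s(k) = s(k−1)·s(k−2): e.g. Kv·vv = Kvvv.
The next term joins KvvvKvKvvvKvvvKvKvvvKvKvvv and KvvvKvKvvvKvvvKv.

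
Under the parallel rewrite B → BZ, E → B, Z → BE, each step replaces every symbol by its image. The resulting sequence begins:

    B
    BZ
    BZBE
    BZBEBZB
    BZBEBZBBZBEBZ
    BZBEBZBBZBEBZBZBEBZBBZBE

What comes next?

Applying the rule to each of the 24 symbols of BZBEBZBBZBEBZBZBEBZBBZBE gives the pieces BZ BE BZ B BZ BE BZ BZ BE BZ B BZ BE BZ BE BZ B BZ BE BZ BZ BE BZ B, which concatenate to the answer.

BZBEBZBBZBEBZBZBEBZBBZBEBZBEBZBBZBEBZBZBEBZB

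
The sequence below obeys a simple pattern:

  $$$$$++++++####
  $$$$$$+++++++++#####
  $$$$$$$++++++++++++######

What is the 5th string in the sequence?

Term n consists of n+3 $'s, followed by 3n +'s, followed by n+2 #'s, where the shown terms are n = 2, 3, 4.
Setting n = 6 gives 9, 18, 8 characters in each block.

$$$$$$$$$++++++++++++++++++########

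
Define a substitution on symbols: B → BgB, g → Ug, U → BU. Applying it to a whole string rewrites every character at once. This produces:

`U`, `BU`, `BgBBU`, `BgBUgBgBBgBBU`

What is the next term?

BgBUgBgBBUUgBgBUgBgBBgBUgBgBBgBBU

Replace each of the 13 characters of BgBUgBgBBgBBU in place — BgB Ug BgB BU Ug BgB Ug BgB BgB Ug BgB BgB BU — and concatenate.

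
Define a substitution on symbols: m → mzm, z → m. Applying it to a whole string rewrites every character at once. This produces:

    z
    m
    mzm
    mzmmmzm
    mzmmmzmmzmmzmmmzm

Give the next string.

Rewriting the 17 symbols of mzmmmzmmzmmzmmmzm one by one yields mzm m mzm mzm mzm m mzm mzm m mzm mzm m mzm mzm mzm m mzm; concatenated:

mzmmmzmmzmmzmmmzmmzmmmzmmzmmmzmmzmmzmmmzm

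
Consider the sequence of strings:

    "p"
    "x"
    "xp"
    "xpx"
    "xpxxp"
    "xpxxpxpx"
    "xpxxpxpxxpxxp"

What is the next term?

From term 3 onward, concatenate the last term with the second-to-last: x·p = xp, xp·x = xpx, …
Continuing: xpxxpxpxxpxxp · xpxxpxpx gives term 8.

xpxxpxpxxpxxpxpxxpxpx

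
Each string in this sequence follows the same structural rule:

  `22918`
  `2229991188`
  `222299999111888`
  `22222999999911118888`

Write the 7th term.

Term n consists of n+1 2's, followed by 2n-1 9's, followed by n 1's, followed by n 8's (n = 1, 2, …).
Setting n = 7 gives 8, 13, 7, 7 characters in each block.

22222222999999999999911111118888888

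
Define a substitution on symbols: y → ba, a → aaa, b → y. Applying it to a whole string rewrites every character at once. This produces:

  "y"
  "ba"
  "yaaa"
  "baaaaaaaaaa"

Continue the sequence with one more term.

yaaaaaaaaaaaaaaaaaaaaaaaaaaaaaa

Expanding baaaaaaaaaa: b→y, a→aaa, a→aaa, a→aaa, a→aaa, a→aaa, a→aaa, a→aaa, a→aaa, a→aaa, a→aaa. Concatenated: y aaa aaa aaa aaa aaa aaa aaa aaa aaa aaa.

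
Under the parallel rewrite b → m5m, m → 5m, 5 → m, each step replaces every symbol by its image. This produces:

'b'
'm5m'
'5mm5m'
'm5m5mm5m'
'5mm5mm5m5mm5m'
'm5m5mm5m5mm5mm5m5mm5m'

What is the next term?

Applying the rule to each of the 21 symbols of m5m5mm5m5mm5mm5m5mm5m gives the pieces 5m m 5m m 5m 5m m 5m m 5m 5m m 5m 5m m 5m m 5m 5m m 5m, which concatenate to the answer.

5mm5mm5m5mm5mm5m5mm5m5mm5mm5m5mm5m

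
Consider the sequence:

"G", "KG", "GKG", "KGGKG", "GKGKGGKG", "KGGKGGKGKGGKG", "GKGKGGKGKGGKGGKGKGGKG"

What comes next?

KGGKGGKGKGGKGGKGKGGKGKGGKGGKGKGGKG

From term 3 onward, concatenate the second-to-last term with the last: G·KG = GKG, KG·GKG = KGGKG, …
Continuing: KGGKGGKGKGGKG · GKGKGGKGKGGKGGKGKGGKG gives term 8.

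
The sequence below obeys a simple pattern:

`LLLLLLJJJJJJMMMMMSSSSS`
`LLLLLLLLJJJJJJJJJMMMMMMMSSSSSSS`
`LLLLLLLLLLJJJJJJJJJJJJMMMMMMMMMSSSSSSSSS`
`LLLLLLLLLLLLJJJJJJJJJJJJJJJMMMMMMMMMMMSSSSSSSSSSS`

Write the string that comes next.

Reading off run lengths: L runs 6, 8, 10, 12; J runs 6, 9, 12, 15; M runs 5, 7, 9, 11; S runs 5, 7, 9, 11 — each is linear in n, where the shown terms are n = 2, 3, 4, 5.
At n = 6 the blocks have lengths 14, 18, 13, 13.

LLLLLLLLLLLLLLJJJJJJJJJJJJJJJJJJMMMMMMMMMMMMMSSSSSSSSSSSSS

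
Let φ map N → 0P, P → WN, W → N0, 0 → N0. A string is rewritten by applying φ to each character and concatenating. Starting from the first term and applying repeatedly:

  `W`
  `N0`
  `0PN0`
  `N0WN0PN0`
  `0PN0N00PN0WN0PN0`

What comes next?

φ(0PN0N00PN0WN0PN0) expands symbol-by-symbol to N0 WN 0P N0 0P N0 N0 WN 0P N0 N0 0P N0 WN 0P N0; joining the 16 pieces gives the next term.

N0WN0PN00PN0N0WN0PN0N00PN0WN0PN0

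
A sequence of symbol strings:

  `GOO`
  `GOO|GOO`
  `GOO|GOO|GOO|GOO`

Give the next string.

GOO|GOO|GOO|GOO|GOO|GOO|GOO|GOO

Every step duplicates the string with '|' between the halves.
One more doubling of GOO|GOO|GOO|GOO gives the answer.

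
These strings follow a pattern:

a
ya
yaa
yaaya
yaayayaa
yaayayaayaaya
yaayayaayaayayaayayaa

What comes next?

This is a Fibonacci-style word recurrence s(k) = s(k−1)·s(k−2): e.g. ya·a = yaa.
Continuing: yaayayaayaayayaayayaa · yaayayaayaaya gives term 8.

yaayayaayaayayaayayaayaayayaayaaya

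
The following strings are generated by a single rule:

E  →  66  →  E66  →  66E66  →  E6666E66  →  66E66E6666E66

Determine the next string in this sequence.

Each term (from the third on) is the two preceding terms concatenated in order: term 3 = E·66 = E66.
Continuing: E6666E66 · 66E66E6666E66 gives term 7.

E6666E6666E66E6666E66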